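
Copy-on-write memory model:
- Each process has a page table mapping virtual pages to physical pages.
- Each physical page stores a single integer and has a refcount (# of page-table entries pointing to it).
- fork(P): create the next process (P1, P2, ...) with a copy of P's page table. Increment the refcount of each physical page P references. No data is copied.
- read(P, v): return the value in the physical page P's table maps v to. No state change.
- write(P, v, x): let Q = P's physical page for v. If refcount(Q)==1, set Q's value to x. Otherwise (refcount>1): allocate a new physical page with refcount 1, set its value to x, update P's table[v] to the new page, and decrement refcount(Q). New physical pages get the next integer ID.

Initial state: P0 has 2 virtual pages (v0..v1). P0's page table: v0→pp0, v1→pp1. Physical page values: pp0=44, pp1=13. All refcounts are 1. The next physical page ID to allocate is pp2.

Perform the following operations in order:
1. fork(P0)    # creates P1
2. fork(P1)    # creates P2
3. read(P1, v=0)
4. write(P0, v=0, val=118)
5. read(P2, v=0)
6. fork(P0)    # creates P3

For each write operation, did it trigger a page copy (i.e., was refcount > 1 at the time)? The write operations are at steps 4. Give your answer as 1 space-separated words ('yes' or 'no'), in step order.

Op 1: fork(P0) -> P1. 2 ppages; refcounts: pp0:2 pp1:2
Op 2: fork(P1) -> P2. 2 ppages; refcounts: pp0:3 pp1:3
Op 3: read(P1, v0) -> 44. No state change.
Op 4: write(P0, v0, 118). refcount(pp0)=3>1 -> COPY to pp2. 3 ppages; refcounts: pp0:2 pp1:3 pp2:1
Op 5: read(P2, v0) -> 44. No state change.
Op 6: fork(P0) -> P3. 3 ppages; refcounts: pp0:2 pp1:4 pp2:2

yes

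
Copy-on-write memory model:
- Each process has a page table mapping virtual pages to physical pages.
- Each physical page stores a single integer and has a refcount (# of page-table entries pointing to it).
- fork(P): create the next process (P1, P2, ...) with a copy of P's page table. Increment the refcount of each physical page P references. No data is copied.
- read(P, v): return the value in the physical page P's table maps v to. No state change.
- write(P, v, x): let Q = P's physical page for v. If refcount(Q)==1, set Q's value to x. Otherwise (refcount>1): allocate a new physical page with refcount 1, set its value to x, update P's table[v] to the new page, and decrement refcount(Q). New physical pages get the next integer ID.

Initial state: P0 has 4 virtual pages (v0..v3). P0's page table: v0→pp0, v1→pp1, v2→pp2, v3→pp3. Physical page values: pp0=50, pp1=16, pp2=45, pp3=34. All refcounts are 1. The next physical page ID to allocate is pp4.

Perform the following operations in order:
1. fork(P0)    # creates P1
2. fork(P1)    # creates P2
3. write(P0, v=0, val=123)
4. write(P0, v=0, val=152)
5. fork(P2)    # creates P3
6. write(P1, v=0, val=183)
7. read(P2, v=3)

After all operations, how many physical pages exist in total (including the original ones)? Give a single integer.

Op 1: fork(P0) -> P1. 4 ppages; refcounts: pp0:2 pp1:2 pp2:2 pp3:2
Op 2: fork(P1) -> P2. 4 ppages; refcounts: pp0:3 pp1:3 pp2:3 pp3:3
Op 3: write(P0, v0, 123). refcount(pp0)=3>1 -> COPY to pp4. 5 ppages; refcounts: pp0:2 pp1:3 pp2:3 pp3:3 pp4:1
Op 4: write(P0, v0, 152). refcount(pp4)=1 -> write in place. 5 ppages; refcounts: pp0:2 pp1:3 pp2:3 pp3:3 pp4:1
Op 5: fork(P2) -> P3. 5 ppages; refcounts: pp0:3 pp1:4 pp2:4 pp3:4 pp4:1
Op 6: write(P1, v0, 183). refcount(pp0)=3>1 -> COPY to pp5. 6 ppages; refcounts: pp0:2 pp1:4 pp2:4 pp3:4 pp4:1 pp5:1
Op 7: read(P2, v3) -> 34. No state change.

Answer: 6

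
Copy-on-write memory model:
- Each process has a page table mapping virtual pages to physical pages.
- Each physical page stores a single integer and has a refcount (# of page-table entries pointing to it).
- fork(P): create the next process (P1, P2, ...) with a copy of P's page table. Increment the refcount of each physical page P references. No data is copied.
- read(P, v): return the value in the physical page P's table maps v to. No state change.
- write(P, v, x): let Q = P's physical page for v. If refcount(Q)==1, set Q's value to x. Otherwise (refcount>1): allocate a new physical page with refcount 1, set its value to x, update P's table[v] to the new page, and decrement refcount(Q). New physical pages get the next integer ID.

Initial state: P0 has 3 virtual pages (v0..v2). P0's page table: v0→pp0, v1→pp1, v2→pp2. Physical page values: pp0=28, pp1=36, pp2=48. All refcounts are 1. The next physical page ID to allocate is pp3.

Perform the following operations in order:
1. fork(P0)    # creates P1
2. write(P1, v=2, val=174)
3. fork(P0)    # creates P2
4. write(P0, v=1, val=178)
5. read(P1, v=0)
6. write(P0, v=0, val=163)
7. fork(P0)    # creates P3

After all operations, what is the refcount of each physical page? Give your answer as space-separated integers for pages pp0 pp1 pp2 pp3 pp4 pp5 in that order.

Answer: 2 2 3 1 2 2

Derivation:
Op 1: fork(P0) -> P1. 3 ppages; refcounts: pp0:2 pp1:2 pp2:2
Op 2: write(P1, v2, 174). refcount(pp2)=2>1 -> COPY to pp3. 4 ppages; refcounts: pp0:2 pp1:2 pp2:1 pp3:1
Op 3: fork(P0) -> P2. 4 ppages; refcounts: pp0:3 pp1:3 pp2:2 pp3:1
Op 4: write(P0, v1, 178). refcount(pp1)=3>1 -> COPY to pp4. 5 ppages; refcounts: pp0:3 pp1:2 pp2:2 pp3:1 pp4:1
Op 5: read(P1, v0) -> 28. No state change.
Op 6: write(P0, v0, 163). refcount(pp0)=3>1 -> COPY to pp5. 6 ppages; refcounts: pp0:2 pp1:2 pp2:2 pp3:1 pp4:1 pp5:1
Op 7: fork(P0) -> P3. 6 ppages; refcounts: pp0:2 pp1:2 pp2:3 pp3:1 pp4:2 pp5:2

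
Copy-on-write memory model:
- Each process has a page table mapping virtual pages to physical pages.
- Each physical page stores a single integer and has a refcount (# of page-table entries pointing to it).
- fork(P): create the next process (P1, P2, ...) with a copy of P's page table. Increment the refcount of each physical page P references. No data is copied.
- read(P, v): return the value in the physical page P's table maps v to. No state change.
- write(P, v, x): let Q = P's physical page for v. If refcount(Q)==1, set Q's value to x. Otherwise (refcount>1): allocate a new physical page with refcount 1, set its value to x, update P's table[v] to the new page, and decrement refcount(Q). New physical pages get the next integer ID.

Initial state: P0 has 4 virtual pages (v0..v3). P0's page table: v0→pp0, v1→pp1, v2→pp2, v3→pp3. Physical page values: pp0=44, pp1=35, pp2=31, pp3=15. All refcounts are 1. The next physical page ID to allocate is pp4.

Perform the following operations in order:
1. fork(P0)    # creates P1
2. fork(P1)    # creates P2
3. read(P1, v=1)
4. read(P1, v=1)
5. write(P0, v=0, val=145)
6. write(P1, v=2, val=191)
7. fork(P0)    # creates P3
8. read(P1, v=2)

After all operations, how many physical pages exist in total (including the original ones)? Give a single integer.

Answer: 6

Derivation:
Op 1: fork(P0) -> P1. 4 ppages; refcounts: pp0:2 pp1:2 pp2:2 pp3:2
Op 2: fork(P1) -> P2. 4 ppages; refcounts: pp0:3 pp1:3 pp2:3 pp3:3
Op 3: read(P1, v1) -> 35. No state change.
Op 4: read(P1, v1) -> 35. No state change.
Op 5: write(P0, v0, 145). refcount(pp0)=3>1 -> COPY to pp4. 5 ppages; refcounts: pp0:2 pp1:3 pp2:3 pp3:3 pp4:1
Op 6: write(P1, v2, 191). refcount(pp2)=3>1 -> COPY to pp5. 6 ppages; refcounts: pp0:2 pp1:3 pp2:2 pp3:3 pp4:1 pp5:1
Op 7: fork(P0) -> P3. 6 ppages; refcounts: pp0:2 pp1:4 pp2:3 pp3:4 pp4:2 pp5:1
Op 8: read(P1, v2) -> 191. No state change.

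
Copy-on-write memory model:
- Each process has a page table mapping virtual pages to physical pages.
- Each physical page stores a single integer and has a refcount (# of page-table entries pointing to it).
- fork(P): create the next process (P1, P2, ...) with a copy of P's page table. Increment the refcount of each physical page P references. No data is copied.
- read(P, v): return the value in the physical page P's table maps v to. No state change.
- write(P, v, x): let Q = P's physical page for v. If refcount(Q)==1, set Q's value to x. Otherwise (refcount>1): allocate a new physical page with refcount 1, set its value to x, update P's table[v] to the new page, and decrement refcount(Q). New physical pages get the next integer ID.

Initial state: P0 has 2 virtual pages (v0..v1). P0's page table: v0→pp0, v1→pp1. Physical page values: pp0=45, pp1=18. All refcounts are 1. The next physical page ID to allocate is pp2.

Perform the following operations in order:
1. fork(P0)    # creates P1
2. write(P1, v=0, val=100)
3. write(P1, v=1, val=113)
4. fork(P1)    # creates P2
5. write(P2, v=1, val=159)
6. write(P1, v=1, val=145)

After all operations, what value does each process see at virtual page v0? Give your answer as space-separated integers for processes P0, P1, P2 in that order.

Op 1: fork(P0) -> P1. 2 ppages; refcounts: pp0:2 pp1:2
Op 2: write(P1, v0, 100). refcount(pp0)=2>1 -> COPY to pp2. 3 ppages; refcounts: pp0:1 pp1:2 pp2:1
Op 3: write(P1, v1, 113). refcount(pp1)=2>1 -> COPY to pp3. 4 ppages; refcounts: pp0:1 pp1:1 pp2:1 pp3:1
Op 4: fork(P1) -> P2. 4 ppages; refcounts: pp0:1 pp1:1 pp2:2 pp3:2
Op 5: write(P2, v1, 159). refcount(pp3)=2>1 -> COPY to pp4. 5 ppages; refcounts: pp0:1 pp1:1 pp2:2 pp3:1 pp4:1
Op 6: write(P1, v1, 145). refcount(pp3)=1 -> write in place. 5 ppages; refcounts: pp0:1 pp1:1 pp2:2 pp3:1 pp4:1
P0: v0 -> pp0 = 45
P1: v0 -> pp2 = 100
P2: v0 -> pp2 = 100

Answer: 45 100 100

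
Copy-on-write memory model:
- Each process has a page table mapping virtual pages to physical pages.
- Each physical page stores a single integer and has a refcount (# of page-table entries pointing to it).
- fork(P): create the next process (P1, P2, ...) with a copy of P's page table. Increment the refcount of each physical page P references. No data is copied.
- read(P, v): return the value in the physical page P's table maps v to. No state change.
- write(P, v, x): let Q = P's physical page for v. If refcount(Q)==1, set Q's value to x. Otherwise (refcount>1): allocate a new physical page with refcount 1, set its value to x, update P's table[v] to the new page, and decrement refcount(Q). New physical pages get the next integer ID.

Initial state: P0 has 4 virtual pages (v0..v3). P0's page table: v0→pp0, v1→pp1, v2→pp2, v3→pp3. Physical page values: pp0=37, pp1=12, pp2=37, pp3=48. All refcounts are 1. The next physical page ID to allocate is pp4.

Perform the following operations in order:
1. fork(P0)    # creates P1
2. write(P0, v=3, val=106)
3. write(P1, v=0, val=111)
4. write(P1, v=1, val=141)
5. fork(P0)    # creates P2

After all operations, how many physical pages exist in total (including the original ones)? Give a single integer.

Answer: 7

Derivation:
Op 1: fork(P0) -> P1. 4 ppages; refcounts: pp0:2 pp1:2 pp2:2 pp3:2
Op 2: write(P0, v3, 106). refcount(pp3)=2>1 -> COPY to pp4. 5 ppages; refcounts: pp0:2 pp1:2 pp2:2 pp3:1 pp4:1
Op 3: write(P1, v0, 111). refcount(pp0)=2>1 -> COPY to pp5. 6 ppages; refcounts: pp0:1 pp1:2 pp2:2 pp3:1 pp4:1 pp5:1
Op 4: write(P1, v1, 141). refcount(pp1)=2>1 -> COPY to pp6. 7 ppages; refcounts: pp0:1 pp1:1 pp2:2 pp3:1 pp4:1 pp5:1 pp6:1
Op 5: fork(P0) -> P2. 7 ppages; refcounts: pp0:2 pp1:2 pp2:3 pp3:1 pp4:2 pp5:1 pp6:1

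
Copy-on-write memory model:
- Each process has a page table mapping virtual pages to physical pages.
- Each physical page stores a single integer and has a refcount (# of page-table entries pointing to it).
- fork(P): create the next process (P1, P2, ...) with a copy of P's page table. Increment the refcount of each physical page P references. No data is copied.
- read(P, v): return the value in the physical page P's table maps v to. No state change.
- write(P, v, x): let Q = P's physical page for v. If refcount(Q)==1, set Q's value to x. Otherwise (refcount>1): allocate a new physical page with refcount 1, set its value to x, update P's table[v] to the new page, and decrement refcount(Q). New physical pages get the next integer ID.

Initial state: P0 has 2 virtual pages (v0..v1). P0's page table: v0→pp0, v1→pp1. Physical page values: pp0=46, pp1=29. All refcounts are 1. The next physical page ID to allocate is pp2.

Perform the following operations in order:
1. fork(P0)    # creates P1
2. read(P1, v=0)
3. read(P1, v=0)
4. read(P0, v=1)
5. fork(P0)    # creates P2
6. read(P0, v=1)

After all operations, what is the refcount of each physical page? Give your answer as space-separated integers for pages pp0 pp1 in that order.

Answer: 3 3

Derivation:
Op 1: fork(P0) -> P1. 2 ppages; refcounts: pp0:2 pp1:2
Op 2: read(P1, v0) -> 46. No state change.
Op 3: read(P1, v0) -> 46. No state change.
Op 4: read(P0, v1) -> 29. No state change.
Op 5: fork(P0) -> P2. 2 ppages; refcounts: pp0:3 pp1:3
Op 6: read(P0, v1) -> 29. No state change.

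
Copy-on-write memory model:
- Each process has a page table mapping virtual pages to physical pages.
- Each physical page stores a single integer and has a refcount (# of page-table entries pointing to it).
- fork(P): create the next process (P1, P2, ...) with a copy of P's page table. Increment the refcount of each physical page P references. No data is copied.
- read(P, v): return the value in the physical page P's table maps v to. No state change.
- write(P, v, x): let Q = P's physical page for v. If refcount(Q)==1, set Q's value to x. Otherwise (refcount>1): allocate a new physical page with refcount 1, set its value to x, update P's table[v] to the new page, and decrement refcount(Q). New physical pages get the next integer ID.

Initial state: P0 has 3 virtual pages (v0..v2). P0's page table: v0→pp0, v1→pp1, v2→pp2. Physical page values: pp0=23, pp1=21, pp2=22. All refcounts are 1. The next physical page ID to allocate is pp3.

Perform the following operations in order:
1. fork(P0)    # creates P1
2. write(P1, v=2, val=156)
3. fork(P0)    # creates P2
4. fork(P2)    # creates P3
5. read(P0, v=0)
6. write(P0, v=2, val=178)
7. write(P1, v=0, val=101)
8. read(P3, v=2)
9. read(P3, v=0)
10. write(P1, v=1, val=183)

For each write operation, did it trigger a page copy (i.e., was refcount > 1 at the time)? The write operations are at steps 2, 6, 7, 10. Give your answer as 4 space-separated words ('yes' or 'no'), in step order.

Op 1: fork(P0) -> P1. 3 ppages; refcounts: pp0:2 pp1:2 pp2:2
Op 2: write(P1, v2, 156). refcount(pp2)=2>1 -> COPY to pp3. 4 ppages; refcounts: pp0:2 pp1:2 pp2:1 pp3:1
Op 3: fork(P0) -> P2. 4 ppages; refcounts: pp0:3 pp1:3 pp2:2 pp3:1
Op 4: fork(P2) -> P3. 4 ppages; refcounts: pp0:4 pp1:4 pp2:3 pp3:1
Op 5: read(P0, v0) -> 23. No state change.
Op 6: write(P0, v2, 178). refcount(pp2)=3>1 -> COPY to pp4. 5 ppages; refcounts: pp0:4 pp1:4 pp2:2 pp3:1 pp4:1
Op 7: write(P1, v0, 101). refcount(pp0)=4>1 -> COPY to pp5. 6 ppages; refcounts: pp0:3 pp1:4 pp2:2 pp3:1 pp4:1 pp5:1
Op 8: read(P3, v2) -> 22. No state change.
Op 9: read(P3, v0) -> 23. No state change.
Op 10: write(P1, v1, 183). refcount(pp1)=4>1 -> COPY to pp6. 7 ppages; refcounts: pp0:3 pp1:3 pp2:2 pp3:1 pp4:1 pp5:1 pp6:1

yes yes yes yes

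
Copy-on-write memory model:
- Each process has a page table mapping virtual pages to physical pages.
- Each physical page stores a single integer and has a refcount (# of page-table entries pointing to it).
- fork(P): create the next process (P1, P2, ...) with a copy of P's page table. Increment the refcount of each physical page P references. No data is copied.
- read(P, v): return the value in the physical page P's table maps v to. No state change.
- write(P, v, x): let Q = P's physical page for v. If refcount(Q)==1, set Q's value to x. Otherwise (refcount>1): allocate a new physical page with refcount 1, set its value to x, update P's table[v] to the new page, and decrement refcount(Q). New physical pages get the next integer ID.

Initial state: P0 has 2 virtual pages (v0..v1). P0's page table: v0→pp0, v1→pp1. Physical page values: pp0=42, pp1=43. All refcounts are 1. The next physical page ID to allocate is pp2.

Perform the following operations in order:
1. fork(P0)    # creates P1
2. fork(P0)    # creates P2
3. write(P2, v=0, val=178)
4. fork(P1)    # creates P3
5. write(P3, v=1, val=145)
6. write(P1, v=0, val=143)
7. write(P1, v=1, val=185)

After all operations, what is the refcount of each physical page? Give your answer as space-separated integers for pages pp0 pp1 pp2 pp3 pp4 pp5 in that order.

Answer: 2 2 1 1 1 1

Derivation:
Op 1: fork(P0) -> P1. 2 ppages; refcounts: pp0:2 pp1:2
Op 2: fork(P0) -> P2. 2 ppages; refcounts: pp0:3 pp1:3
Op 3: write(P2, v0, 178). refcount(pp0)=3>1 -> COPY to pp2. 3 ppages; refcounts: pp0:2 pp1:3 pp2:1
Op 4: fork(P1) -> P3. 3 ppages; refcounts: pp0:3 pp1:4 pp2:1
Op 5: write(P3, v1, 145). refcount(pp1)=4>1 -> COPY to pp3. 4 ppages; refcounts: pp0:3 pp1:3 pp2:1 pp3:1
Op 6: write(P1, v0, 143). refcount(pp0)=3>1 -> COPY to pp4. 5 ppages; refcounts: pp0:2 pp1:3 pp2:1 pp3:1 pp4:1
Op 7: write(P1, v1, 185). refcount(pp1)=3>1 -> COPY to pp5. 6 ppages; refcounts: pp0:2 pp1:2 pp2:1 pp3:1 pp4:1 pp5:1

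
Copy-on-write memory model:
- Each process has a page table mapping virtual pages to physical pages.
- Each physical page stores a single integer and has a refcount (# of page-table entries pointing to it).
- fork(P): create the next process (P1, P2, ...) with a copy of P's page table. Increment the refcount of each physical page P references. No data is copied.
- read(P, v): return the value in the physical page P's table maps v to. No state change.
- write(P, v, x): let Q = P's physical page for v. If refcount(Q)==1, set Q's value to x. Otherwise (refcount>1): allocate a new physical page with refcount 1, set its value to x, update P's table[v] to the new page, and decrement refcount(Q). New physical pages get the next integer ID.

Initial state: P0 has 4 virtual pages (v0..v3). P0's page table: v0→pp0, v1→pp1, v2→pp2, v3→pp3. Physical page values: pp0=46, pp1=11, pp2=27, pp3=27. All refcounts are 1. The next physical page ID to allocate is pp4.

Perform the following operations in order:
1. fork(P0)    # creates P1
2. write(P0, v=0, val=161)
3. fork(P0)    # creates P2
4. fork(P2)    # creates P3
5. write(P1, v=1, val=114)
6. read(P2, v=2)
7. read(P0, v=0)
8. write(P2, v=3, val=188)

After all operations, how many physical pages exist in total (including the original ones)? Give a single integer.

Op 1: fork(P0) -> P1. 4 ppages; refcounts: pp0:2 pp1:2 pp2:2 pp3:2
Op 2: write(P0, v0, 161). refcount(pp0)=2>1 -> COPY to pp4. 5 ppages; refcounts: pp0:1 pp1:2 pp2:2 pp3:2 pp4:1
Op 3: fork(P0) -> P2. 5 ppages; refcounts: pp0:1 pp1:3 pp2:3 pp3:3 pp4:2
Op 4: fork(P2) -> P3. 5 ppages; refcounts: pp0:1 pp1:4 pp2:4 pp3:4 pp4:3
Op 5: write(P1, v1, 114). refcount(pp1)=4>1 -> COPY to pp5. 6 ppages; refcounts: pp0:1 pp1:3 pp2:4 pp3:4 pp4:3 pp5:1
Op 6: read(P2, v2) -> 27. No state change.
Op 7: read(P0, v0) -> 161. No state change.
Op 8: write(P2, v3, 188). refcount(pp3)=4>1 -> COPY to pp6. 7 ppages; refcounts: pp0:1 pp1:3 pp2:4 pp3:3 pp4:3 pp5:1 pp6:1

Answer: 7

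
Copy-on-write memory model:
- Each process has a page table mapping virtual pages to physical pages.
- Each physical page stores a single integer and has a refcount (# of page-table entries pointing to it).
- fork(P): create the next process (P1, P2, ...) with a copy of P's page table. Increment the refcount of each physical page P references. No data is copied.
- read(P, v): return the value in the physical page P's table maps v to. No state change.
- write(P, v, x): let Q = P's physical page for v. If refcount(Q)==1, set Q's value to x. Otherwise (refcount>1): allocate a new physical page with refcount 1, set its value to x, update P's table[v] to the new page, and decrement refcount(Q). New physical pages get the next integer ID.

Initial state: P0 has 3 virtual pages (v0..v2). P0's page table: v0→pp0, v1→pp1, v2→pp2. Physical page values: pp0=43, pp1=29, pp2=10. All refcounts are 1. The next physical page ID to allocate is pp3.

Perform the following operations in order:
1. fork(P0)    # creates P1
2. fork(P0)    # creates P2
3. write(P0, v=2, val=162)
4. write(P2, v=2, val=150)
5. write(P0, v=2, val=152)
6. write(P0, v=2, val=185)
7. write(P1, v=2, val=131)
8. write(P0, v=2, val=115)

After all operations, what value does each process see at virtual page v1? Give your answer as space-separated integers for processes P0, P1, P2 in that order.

Op 1: fork(P0) -> P1. 3 ppages; refcounts: pp0:2 pp1:2 pp2:2
Op 2: fork(P0) -> P2. 3 ppages; refcounts: pp0:3 pp1:3 pp2:3
Op 3: write(P0, v2, 162). refcount(pp2)=3>1 -> COPY to pp3. 4 ppages; refcounts: pp0:3 pp1:3 pp2:2 pp3:1
Op 4: write(P2, v2, 150). refcount(pp2)=2>1 -> COPY to pp4. 5 ppages; refcounts: pp0:3 pp1:3 pp2:1 pp3:1 pp4:1
Op 5: write(P0, v2, 152). refcount(pp3)=1 -> write in place. 5 ppages; refcounts: pp0:3 pp1:3 pp2:1 pp3:1 pp4:1
Op 6: write(P0, v2, 185). refcount(pp3)=1 -> write in place. 5 ppages; refcounts: pp0:3 pp1:3 pp2:1 pp3:1 pp4:1
Op 7: write(P1, v2, 131). refcount(pp2)=1 -> write in place. 5 ppages; refcounts: pp0:3 pp1:3 pp2:1 pp3:1 pp4:1
Op 8: write(P0, v2, 115). refcount(pp3)=1 -> write in place. 5 ppages; refcounts: pp0:3 pp1:3 pp2:1 pp3:1 pp4:1
P0: v1 -> pp1 = 29
P1: v1 -> pp1 = 29
P2: v1 -> pp1 = 29

Answer: 29 29 29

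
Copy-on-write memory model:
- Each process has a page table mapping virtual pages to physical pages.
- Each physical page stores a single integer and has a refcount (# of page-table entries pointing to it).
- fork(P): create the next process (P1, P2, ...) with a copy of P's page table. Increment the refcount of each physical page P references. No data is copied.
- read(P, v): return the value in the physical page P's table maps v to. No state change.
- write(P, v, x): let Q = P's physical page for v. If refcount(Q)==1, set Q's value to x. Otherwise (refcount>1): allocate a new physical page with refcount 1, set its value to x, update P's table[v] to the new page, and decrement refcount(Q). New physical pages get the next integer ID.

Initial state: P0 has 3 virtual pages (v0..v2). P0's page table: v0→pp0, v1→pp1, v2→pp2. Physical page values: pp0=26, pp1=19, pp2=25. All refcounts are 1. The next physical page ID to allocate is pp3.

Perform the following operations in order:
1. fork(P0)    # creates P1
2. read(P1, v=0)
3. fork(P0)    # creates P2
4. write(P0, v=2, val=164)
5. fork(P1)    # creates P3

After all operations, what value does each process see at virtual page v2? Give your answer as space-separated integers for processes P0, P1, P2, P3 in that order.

Answer: 164 25 25 25

Derivation:
Op 1: fork(P0) -> P1. 3 ppages; refcounts: pp0:2 pp1:2 pp2:2
Op 2: read(P1, v0) -> 26. No state change.
Op 3: fork(P0) -> P2. 3 ppages; refcounts: pp0:3 pp1:3 pp2:3
Op 4: write(P0, v2, 164). refcount(pp2)=3>1 -> COPY to pp3. 4 ppages; refcounts: pp0:3 pp1:3 pp2:2 pp3:1
Op 5: fork(P1) -> P3. 4 ppages; refcounts: pp0:4 pp1:4 pp2:3 pp3:1
P0: v2 -> pp3 = 164
P1: v2 -> pp2 = 25
P2: v2 -> pp2 = 25
P3: v2 -> pp2 = 25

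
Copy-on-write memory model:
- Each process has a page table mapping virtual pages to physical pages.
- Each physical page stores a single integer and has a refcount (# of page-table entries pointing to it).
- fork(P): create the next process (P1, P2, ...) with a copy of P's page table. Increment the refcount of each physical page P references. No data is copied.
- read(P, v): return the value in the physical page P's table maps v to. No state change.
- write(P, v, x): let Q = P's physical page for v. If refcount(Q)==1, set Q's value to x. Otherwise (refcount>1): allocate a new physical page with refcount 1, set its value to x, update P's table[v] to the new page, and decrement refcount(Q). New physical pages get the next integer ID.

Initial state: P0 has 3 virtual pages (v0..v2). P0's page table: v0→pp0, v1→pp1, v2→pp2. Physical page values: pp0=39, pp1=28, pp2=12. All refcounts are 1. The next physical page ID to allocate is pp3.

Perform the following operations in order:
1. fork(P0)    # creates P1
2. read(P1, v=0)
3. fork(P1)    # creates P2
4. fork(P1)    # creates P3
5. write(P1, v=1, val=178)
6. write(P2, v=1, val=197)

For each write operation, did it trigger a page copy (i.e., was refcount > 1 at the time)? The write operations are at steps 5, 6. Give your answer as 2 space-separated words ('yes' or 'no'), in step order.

Op 1: fork(P0) -> P1. 3 ppages; refcounts: pp0:2 pp1:2 pp2:2
Op 2: read(P1, v0) -> 39. No state change.
Op 3: fork(P1) -> P2. 3 ppages; refcounts: pp0:3 pp1:3 pp2:3
Op 4: fork(P1) -> P3. 3 ppages; refcounts: pp0:4 pp1:4 pp2:4
Op 5: write(P1, v1, 178). refcount(pp1)=4>1 -> COPY to pp3. 4 ppages; refcounts: pp0:4 pp1:3 pp2:4 pp3:1
Op 6: write(P2, v1, 197). refcount(pp1)=3>1 -> COPY to pp4. 5 ppages; refcounts: pp0:4 pp1:2 pp2:4 pp3:1 pp4:1

yes yes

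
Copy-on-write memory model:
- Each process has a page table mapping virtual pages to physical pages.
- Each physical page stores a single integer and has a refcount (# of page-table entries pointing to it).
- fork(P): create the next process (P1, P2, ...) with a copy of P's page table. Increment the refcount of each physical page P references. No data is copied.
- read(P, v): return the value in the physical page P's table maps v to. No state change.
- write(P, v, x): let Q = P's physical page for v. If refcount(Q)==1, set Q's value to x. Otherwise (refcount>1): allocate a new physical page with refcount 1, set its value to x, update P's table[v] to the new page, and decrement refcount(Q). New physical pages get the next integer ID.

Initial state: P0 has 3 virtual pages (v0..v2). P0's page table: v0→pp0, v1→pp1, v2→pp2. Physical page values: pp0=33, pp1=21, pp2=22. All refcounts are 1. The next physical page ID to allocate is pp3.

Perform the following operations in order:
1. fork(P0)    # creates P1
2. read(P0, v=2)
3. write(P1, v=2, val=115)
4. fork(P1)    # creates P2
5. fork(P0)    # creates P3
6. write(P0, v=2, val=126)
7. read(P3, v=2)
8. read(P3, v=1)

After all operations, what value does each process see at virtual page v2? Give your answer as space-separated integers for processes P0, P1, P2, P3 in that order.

Answer: 126 115 115 22

Derivation:
Op 1: fork(P0) -> P1. 3 ppages; refcounts: pp0:2 pp1:2 pp2:2
Op 2: read(P0, v2) -> 22. No state change.
Op 3: write(P1, v2, 115). refcount(pp2)=2>1 -> COPY to pp3. 4 ppages; refcounts: pp0:2 pp1:2 pp2:1 pp3:1
Op 4: fork(P1) -> P2. 4 ppages; refcounts: pp0:3 pp1:3 pp2:1 pp3:2
Op 5: fork(P0) -> P3. 4 ppages; refcounts: pp0:4 pp1:4 pp2:2 pp3:2
Op 6: write(P0, v2, 126). refcount(pp2)=2>1 -> COPY to pp4. 5 ppages; refcounts: pp0:4 pp1:4 pp2:1 pp3:2 pp4:1
Op 7: read(P3, v2) -> 22. No state change.
Op 8: read(P3, v1) -> 21. No state change.
P0: v2 -> pp4 = 126
P1: v2 -> pp3 = 115
P2: v2 -> pp3 = 115
P3: v2 -> pp2 = 22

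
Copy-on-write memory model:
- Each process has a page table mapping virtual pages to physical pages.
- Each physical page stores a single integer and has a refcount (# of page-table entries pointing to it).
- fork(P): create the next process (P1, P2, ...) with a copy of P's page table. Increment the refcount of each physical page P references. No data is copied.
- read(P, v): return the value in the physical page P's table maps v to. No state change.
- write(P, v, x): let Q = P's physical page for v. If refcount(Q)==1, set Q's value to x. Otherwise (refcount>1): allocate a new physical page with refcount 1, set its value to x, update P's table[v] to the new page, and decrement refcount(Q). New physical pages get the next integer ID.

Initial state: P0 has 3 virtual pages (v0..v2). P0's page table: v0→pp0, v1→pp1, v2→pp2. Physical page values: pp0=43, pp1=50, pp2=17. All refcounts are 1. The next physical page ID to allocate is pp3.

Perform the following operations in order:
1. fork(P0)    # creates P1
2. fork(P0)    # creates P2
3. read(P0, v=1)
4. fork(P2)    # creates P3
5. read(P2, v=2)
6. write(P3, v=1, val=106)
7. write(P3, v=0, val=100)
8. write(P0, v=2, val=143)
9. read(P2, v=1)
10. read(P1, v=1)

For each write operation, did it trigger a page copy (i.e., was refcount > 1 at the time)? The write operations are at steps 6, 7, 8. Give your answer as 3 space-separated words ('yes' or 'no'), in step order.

Op 1: fork(P0) -> P1. 3 ppages; refcounts: pp0:2 pp1:2 pp2:2
Op 2: fork(P0) -> P2. 3 ppages; refcounts: pp0:3 pp1:3 pp2:3
Op 3: read(P0, v1) -> 50. No state change.
Op 4: fork(P2) -> P3. 3 ppages; refcounts: pp0:4 pp1:4 pp2:4
Op 5: read(P2, v2) -> 17. No state change.
Op 6: write(P3, v1, 106). refcount(pp1)=4>1 -> COPY to pp3. 4 ppages; refcounts: pp0:4 pp1:3 pp2:4 pp3:1
Op 7: write(P3, v0, 100). refcount(pp0)=4>1 -> COPY to pp4. 5 ppages; refcounts: pp0:3 pp1:3 pp2:4 pp3:1 pp4:1
Op 8: write(P0, v2, 143). refcount(pp2)=4>1 -> COPY to pp5. 6 ppages; refcounts: pp0:3 pp1:3 pp2:3 pp3:1 pp4:1 pp5:1
Op 9: read(P2, v1) -> 50. No state change.
Op 10: read(P1, v1) -> 50. No state change.

yes yes yes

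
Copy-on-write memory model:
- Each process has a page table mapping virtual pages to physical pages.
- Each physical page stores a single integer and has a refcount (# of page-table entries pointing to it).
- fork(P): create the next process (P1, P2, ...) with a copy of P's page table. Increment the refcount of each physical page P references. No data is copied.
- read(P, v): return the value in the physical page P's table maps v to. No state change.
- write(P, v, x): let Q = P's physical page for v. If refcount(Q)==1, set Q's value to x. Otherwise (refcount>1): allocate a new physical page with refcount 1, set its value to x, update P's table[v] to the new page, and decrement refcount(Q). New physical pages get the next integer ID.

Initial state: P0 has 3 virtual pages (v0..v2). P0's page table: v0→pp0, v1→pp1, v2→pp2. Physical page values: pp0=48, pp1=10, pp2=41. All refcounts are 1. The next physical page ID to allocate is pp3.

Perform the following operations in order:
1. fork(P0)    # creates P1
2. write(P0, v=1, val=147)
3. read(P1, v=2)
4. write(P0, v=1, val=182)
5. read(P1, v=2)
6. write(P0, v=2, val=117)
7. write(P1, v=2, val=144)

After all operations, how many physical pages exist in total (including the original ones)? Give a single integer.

Op 1: fork(P0) -> P1. 3 ppages; refcounts: pp0:2 pp1:2 pp2:2
Op 2: write(P0, v1, 147). refcount(pp1)=2>1 -> COPY to pp3. 4 ppages; refcounts: pp0:2 pp1:1 pp2:2 pp3:1
Op 3: read(P1, v2) -> 41. No state change.
Op 4: write(P0, v1, 182). refcount(pp3)=1 -> write in place. 4 ppages; refcounts: pp0:2 pp1:1 pp2:2 pp3:1
Op 5: read(P1, v2) -> 41. No state change.
Op 6: write(P0, v2, 117). refcount(pp2)=2>1 -> COPY to pp4. 5 ppages; refcounts: pp0:2 pp1:1 pp2:1 pp3:1 pp4:1
Op 7: write(P1, v2, 144). refcount(pp2)=1 -> write in place. 5 ppages; refcounts: pp0:2 pp1:1 pp2:1 pp3:1 pp4:1

Answer: 5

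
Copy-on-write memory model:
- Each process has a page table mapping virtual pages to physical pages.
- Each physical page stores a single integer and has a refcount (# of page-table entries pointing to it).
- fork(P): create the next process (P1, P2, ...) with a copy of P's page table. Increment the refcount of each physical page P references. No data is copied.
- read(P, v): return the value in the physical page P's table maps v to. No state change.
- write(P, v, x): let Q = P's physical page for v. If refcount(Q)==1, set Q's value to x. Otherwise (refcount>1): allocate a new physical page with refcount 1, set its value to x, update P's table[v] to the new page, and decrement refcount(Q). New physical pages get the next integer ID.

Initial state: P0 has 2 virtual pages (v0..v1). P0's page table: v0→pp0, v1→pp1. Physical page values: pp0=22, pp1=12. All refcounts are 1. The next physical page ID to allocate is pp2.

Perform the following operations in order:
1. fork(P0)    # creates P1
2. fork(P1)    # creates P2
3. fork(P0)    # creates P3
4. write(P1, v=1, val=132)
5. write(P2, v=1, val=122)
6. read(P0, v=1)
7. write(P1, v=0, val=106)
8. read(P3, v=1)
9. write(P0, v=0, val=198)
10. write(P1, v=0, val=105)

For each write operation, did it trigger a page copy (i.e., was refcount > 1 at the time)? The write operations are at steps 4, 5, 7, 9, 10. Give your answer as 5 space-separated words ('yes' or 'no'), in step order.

Op 1: fork(P0) -> P1. 2 ppages; refcounts: pp0:2 pp1:2
Op 2: fork(P1) -> P2. 2 ppages; refcounts: pp0:3 pp1:3
Op 3: fork(P0) -> P3. 2 ppages; refcounts: pp0:4 pp1:4
Op 4: write(P1, v1, 132). refcount(pp1)=4>1 -> COPY to pp2. 3 ppages; refcounts: pp0:4 pp1:3 pp2:1
Op 5: write(P2, v1, 122). refcount(pp1)=3>1 -> COPY to pp3. 4 ppages; refcounts: pp0:4 pp1:2 pp2:1 pp3:1
Op 6: read(P0, v1) -> 12. No state change.
Op 7: write(P1, v0, 106). refcount(pp0)=4>1 -> COPY to pp4. 5 ppages; refcounts: pp0:3 pp1:2 pp2:1 pp3:1 pp4:1
Op 8: read(P3, v1) -> 12. No state change.
Op 9: write(P0, v0, 198). refcount(pp0)=3>1 -> COPY to pp5. 6 ppages; refcounts: pp0:2 pp1:2 pp2:1 pp3:1 pp4:1 pp5:1
Op 10: write(P1, v0, 105). refcount(pp4)=1 -> write in place. 6 ppages; refcounts: pp0:2 pp1:2 pp2:1 pp3:1 pp4:1 pp5:1

yes yes yes yes no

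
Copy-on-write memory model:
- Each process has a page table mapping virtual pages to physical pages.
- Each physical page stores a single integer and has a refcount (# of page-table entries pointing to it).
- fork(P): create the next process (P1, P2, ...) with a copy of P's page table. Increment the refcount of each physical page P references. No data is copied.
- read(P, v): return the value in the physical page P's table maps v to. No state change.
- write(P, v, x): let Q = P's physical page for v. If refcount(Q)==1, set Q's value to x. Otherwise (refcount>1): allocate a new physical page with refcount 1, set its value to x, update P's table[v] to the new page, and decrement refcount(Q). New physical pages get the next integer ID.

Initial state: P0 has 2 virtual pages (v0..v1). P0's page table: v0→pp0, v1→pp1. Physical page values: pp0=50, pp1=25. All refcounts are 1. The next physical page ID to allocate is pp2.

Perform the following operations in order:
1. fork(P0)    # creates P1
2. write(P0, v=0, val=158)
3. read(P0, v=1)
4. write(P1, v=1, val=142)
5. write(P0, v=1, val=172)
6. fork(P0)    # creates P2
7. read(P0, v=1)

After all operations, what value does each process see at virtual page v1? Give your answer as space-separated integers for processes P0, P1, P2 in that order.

Op 1: fork(P0) -> P1. 2 ppages; refcounts: pp0:2 pp1:2
Op 2: write(P0, v0, 158). refcount(pp0)=2>1 -> COPY to pp2. 3 ppages; refcounts: pp0:1 pp1:2 pp2:1
Op 3: read(P0, v1) -> 25. No state change.
Op 4: write(P1, v1, 142). refcount(pp1)=2>1 -> COPY to pp3. 4 ppages; refcounts: pp0:1 pp1:1 pp2:1 pp3:1
Op 5: write(P0, v1, 172). refcount(pp1)=1 -> write in place. 4 ppages; refcounts: pp0:1 pp1:1 pp2:1 pp3:1
Op 6: fork(P0) -> P2. 4 ppages; refcounts: pp0:1 pp1:2 pp2:2 pp3:1
Op 7: read(P0, v1) -> 172. No state change.
P0: v1 -> pp1 = 172
P1: v1 -> pp3 = 142
P2: v1 -> pp1 = 172

Answer: 172 142 172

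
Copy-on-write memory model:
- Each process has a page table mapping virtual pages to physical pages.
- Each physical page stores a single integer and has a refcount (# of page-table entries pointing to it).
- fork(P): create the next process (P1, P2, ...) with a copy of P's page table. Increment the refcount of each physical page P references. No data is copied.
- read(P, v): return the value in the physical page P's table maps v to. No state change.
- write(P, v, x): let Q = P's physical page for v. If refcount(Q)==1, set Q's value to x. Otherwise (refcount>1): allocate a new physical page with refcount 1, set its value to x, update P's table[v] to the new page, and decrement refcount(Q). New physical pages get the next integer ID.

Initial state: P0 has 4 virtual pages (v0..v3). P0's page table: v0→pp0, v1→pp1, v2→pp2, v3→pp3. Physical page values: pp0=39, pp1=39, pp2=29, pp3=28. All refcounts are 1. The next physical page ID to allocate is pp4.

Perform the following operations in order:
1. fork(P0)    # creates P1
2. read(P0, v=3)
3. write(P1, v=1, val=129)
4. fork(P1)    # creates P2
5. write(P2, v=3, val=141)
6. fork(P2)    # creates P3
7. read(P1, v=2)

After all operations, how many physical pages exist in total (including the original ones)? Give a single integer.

Answer: 6

Derivation:
Op 1: fork(P0) -> P1. 4 ppages; refcounts: pp0:2 pp1:2 pp2:2 pp3:2
Op 2: read(P0, v3) -> 28. No state change.
Op 3: write(P1, v1, 129). refcount(pp1)=2>1 -> COPY to pp4. 5 ppages; refcounts: pp0:2 pp1:1 pp2:2 pp3:2 pp4:1
Op 4: fork(P1) -> P2. 5 ppages; refcounts: pp0:3 pp1:1 pp2:3 pp3:3 pp4:2
Op 5: write(P2, v3, 141). refcount(pp3)=3>1 -> COPY to pp5. 6 ppages; refcounts: pp0:3 pp1:1 pp2:3 pp3:2 pp4:2 pp5:1
Op 6: fork(P2) -> P3. 6 ppages; refcounts: pp0:4 pp1:1 pp2:4 pp3:2 pp4:3 pp5:2
Op 7: read(P1, v2) -> 29. No state change.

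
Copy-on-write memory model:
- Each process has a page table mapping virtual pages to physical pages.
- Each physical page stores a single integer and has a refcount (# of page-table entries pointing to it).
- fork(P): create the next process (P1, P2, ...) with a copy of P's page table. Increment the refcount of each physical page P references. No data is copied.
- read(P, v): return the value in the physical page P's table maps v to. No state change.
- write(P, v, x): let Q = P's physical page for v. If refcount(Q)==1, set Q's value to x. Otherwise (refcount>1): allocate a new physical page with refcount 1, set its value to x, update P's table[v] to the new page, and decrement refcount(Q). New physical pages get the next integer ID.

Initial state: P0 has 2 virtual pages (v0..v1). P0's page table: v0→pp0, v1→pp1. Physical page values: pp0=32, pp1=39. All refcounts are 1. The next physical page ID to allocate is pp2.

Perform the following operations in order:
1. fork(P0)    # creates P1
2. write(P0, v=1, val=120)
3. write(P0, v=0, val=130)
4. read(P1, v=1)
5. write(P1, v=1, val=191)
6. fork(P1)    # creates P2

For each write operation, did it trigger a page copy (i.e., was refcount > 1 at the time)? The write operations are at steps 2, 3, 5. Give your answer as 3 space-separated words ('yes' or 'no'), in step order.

Op 1: fork(P0) -> P1. 2 ppages; refcounts: pp0:2 pp1:2
Op 2: write(P0, v1, 120). refcount(pp1)=2>1 -> COPY to pp2. 3 ppages; refcounts: pp0:2 pp1:1 pp2:1
Op 3: write(P0, v0, 130). refcount(pp0)=2>1 -> COPY to pp3. 4 ppages; refcounts: pp0:1 pp1:1 pp2:1 pp3:1
Op 4: read(P1, v1) -> 39. No state change.
Op 5: write(P1, v1, 191). refcount(pp1)=1 -> write in place. 4 ppages; refcounts: pp0:1 pp1:1 pp2:1 pp3:1
Op 6: fork(P1) -> P2. 4 ppages; refcounts: pp0:2 pp1:2 pp2:1 pp3:1

yes yes no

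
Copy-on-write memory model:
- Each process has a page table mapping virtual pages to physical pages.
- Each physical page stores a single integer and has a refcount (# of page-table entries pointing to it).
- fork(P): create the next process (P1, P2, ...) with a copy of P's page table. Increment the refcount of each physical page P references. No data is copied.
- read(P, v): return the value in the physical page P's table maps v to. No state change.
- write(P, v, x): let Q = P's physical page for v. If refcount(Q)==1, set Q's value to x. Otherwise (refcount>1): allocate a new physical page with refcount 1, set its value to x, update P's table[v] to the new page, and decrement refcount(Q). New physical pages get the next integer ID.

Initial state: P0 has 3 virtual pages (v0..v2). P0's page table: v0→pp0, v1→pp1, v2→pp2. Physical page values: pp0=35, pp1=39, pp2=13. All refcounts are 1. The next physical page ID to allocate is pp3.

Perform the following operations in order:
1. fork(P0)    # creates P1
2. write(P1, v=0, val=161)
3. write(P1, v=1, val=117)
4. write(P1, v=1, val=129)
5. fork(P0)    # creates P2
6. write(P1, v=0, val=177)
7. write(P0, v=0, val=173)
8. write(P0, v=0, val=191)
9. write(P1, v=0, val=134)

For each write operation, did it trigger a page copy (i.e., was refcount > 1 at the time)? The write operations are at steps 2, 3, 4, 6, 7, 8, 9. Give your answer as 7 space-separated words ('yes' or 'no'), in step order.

Op 1: fork(P0) -> P1. 3 ppages; refcounts: pp0:2 pp1:2 pp2:2
Op 2: write(P1, v0, 161). refcount(pp0)=2>1 -> COPY to pp3. 4 ppages; refcounts: pp0:1 pp1:2 pp2:2 pp3:1
Op 3: write(P1, v1, 117). refcount(pp1)=2>1 -> COPY to pp4. 5 ppages; refcounts: pp0:1 pp1:1 pp2:2 pp3:1 pp4:1
Op 4: write(P1, v1, 129). refcount(pp4)=1 -> write in place. 5 ppages; refcounts: pp0:1 pp1:1 pp2:2 pp3:1 pp4:1
Op 5: fork(P0) -> P2. 5 ppages; refcounts: pp0:2 pp1:2 pp2:3 pp3:1 pp4:1
Op 6: write(P1, v0, 177). refcount(pp3)=1 -> write in place. 5 ppages; refcounts: pp0:2 pp1:2 pp2:3 pp3:1 pp4:1
Op 7: write(P0, v0, 173). refcount(pp0)=2>1 -> COPY to pp5. 6 ppages; refcounts: pp0:1 pp1:2 pp2:3 pp3:1 pp4:1 pp5:1
Op 8: write(P0, v0, 191). refcount(pp5)=1 -> write in place. 6 ppages; refcounts: pp0:1 pp1:2 pp2:3 pp3:1 pp4:1 pp5:1
Op 9: write(P1, v0, 134). refcount(pp3)=1 -> write in place. 6 ppages; refcounts: pp0:1 pp1:2 pp2:3 pp3:1 pp4:1 pp5:1

yes yes no no yes no no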